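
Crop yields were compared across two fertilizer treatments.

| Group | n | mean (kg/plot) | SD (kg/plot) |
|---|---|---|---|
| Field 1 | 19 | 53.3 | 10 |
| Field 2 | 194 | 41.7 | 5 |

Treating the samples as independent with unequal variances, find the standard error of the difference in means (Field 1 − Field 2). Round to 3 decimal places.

2.322

Standard errors of each mean: 10/√19 = 2.2942 and 5/√194 = 0.3590.
SE(x̄₁ − x̄₂) = √(2.2942² + 0.3590²) = 2.3221 for independent samples with unequal variances.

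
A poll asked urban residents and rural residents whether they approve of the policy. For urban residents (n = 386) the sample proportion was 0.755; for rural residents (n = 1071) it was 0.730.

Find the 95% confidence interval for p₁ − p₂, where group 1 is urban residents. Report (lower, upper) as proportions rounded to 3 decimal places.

(-0.025, 0.075)

Each SE is √(p̂(1−p̂)/n): √(0.7550·0.2450/386) = 0.02189 and √(0.7300·0.2700/1071) = 0.01357.
SE(p̂₁ − p̂₂) = √(SE₁² + SE₂²) = √(0.0004791721 + 0.0001841449) = 0.02575, since the two samples are independent.
At 95% confidence z* = 1.960; margin = 1.960 × 0.02575 = 0.05047.
The difference is 0.7550 − 0.7300 = 0.0250, so the interval is 0.0250 ± 0.05047 = (-0.025, 0.075).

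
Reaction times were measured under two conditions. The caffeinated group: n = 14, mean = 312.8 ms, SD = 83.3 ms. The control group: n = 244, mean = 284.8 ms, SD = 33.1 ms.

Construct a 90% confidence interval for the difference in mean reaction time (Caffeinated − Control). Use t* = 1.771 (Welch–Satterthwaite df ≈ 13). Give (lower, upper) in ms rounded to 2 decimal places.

Standard errors of each mean: 83.3/√14 = 22.2629 and 33.1/√244 = 2.1190.
SE(x̄₁ − x̄₂) = √(22.2629² + 2.1190²) = 22.3635 for independent samples with unequal variances.
With t* = 1.771, the margin is 1.771 × 22.3635 = 39.6058.
x̄₁ − x̄₂ = 312.8 − 284.8 = 28.0000; the interval is 28.0000 ± 39.6058 = (-11.61, 67.61).

(-11.61, 67.61)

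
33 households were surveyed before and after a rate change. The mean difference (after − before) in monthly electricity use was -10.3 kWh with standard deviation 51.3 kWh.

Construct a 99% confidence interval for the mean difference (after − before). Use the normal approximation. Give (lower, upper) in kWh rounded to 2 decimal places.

Paired design: SE = s_d/√n = 51.3/√33 = 8.9302.
z* = 2.576; margin of error = 2.576 × 8.9302 = 23.0042.
-10.3 ± 23.0042 → (-33.30, 12.70).

(-33.30, 12.70)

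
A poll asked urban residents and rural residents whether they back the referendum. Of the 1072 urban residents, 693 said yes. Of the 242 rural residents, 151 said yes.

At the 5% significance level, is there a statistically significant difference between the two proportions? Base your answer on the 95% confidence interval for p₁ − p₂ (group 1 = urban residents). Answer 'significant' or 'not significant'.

Sample proportions: 693/1072 = 0.6465, 151/242 = 0.6240.
Each SE is √(p̂(1−p̂)/n): √(0.6465·0.3535/1072) = 0.01460 and √(0.6240·0.3760/242) = 0.03114.
SE(p̂₁ − p̂₂) = √(SE₁² + SE₂²) = √(0.00021316 + 0.0009696996) = 0.03439, since the two samples are independent.
At 95% confidence z* = 1.960; margin = 1.960 × 0.03439 = 0.06740.
The difference is 0.6465 − 0.6240 = 0.0225, so the interval is 0.0225 ± 0.06740 = (-0.04490, 0.08990).
The interval (-0.04490, 0.08990) contains 0, so the difference is not significant.

not significant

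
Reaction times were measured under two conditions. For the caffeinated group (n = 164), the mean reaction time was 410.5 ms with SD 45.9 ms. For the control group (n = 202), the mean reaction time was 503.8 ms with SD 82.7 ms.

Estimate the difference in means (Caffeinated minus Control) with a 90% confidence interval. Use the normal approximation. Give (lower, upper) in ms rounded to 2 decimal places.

(-104.54, -82.06)

Per-group SEs: s₁/√n₁ = 45.9/√164 = 3.5842, s₂/√n₂ = 82.7/√202 = 5.8188.
Unpooled SE of the difference: √(12.84648964 + 33.85843344) = 6.8341.
Margin of error = z* · SE = 1.645 × 6.8341 = 11.2421.
x̄₁ − x̄₂ = 410.5 − 503.8 = -93.3000.
CI: -93.3000 ± 11.2421 = (-104.54, -82.06).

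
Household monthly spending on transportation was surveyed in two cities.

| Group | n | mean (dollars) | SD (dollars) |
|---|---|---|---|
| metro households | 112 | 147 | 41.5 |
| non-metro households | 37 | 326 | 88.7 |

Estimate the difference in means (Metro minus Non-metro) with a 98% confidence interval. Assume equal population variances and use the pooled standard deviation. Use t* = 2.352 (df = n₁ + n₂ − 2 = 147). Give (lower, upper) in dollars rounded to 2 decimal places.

(-204.34, -153.66)

Pooled variance s_p² = [111·41.5² + 36·88.7²] / (112+37−2) = 3227.2557, so s_p = 56.8089.
SE_diff = s_p·√(1/n₁ + 1/n₂) = 56.8089·√(1/112 + 1/37) = 10.7721.
t* = 2.352; margin = 2.352 × 10.7721 = 25.3360.
Difference = 147 − 326 = -179.0000.
-179.0000 ± 25.3360 → (-204.34, -153.66).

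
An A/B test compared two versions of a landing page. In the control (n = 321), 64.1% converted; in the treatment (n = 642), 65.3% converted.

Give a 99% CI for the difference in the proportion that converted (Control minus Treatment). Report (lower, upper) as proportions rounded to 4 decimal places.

(-0.0963, 0.0723)

The two standard errors are √(0.6410×0.3590/321) = 0.02677 and √(0.6530×0.3470/642) = 0.01879.
Because the samples are independent, SE_diff = √(0.02677² + 0.01879²) = 0.03271.
Using z* = 2.576 for 99%, ME = 2.576 × 0.03271 = 0.08426.
p̂₁ − p̂₂ = -0.0120; interval -0.0120 ± 0.08426 gives (-0.0963, 0.0723).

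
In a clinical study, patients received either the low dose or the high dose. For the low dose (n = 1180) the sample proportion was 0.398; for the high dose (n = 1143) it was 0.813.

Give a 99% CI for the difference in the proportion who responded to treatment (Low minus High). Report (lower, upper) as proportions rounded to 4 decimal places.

The two standard errors are √(0.3980×0.6020/1180) = 0.01425 and √(0.8130×0.1870/1143) = 0.01153.
Because the samples are independent, SE_diff = √(0.01425² + 0.01153²) = 0.01833.
Using z* = 2.576 for 99%, ME = 2.576 × 0.01833 = 0.04722.
p̂₁ − p̂₂ = -0.4150; interval -0.4150 ± 0.04722 gives (-0.4622, -0.3678).

(-0.4622, -0.3678)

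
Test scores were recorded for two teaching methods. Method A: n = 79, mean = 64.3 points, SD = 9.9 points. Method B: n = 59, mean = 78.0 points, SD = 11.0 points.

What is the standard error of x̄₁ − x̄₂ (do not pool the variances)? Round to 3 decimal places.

1.814

SE₁ = s₁/√n₁ = 9.9/√79 = 1.1138; SE₂ = 11.0/√59 = 1.4321.
Independent samples, unequal variances: SE_diff = √(SE₁² + SE₂²) = √(1.24055044 + 2.05091041) = 1.8142.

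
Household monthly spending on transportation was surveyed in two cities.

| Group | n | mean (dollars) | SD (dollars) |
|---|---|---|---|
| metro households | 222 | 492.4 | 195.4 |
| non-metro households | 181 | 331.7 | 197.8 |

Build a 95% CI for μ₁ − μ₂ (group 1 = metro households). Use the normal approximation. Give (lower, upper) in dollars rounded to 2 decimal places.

Standard errors of each mean: 195.4/√222 = 13.1144 and 197.8/√181 = 14.7024.
SE(x̄₁ − x̄₂) = √(13.1144² + 14.7024²) = 19.7015 for independent samples with unequal variances.
With z* = 1.960, the margin is 1.960 × 19.7015 = 38.6149.
x̄₁ − x̄₂ = 492.4 − 331.7 = 160.7000; the interval is 160.7000 ± 38.6149 = (122.09, 199.31).

(122.09, 199.31)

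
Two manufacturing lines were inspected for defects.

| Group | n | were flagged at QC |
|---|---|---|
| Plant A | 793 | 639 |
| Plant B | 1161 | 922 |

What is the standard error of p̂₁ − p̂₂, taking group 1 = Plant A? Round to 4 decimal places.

First, p̂₁ = 639/793 = 0.8058; p̂₂ = 922/1161 = 0.7941.
The two standard errors are √(0.8058×0.1942/793) = 0.01405 and √(0.7941×0.2059/1161) = 0.01187.
Because the samples are independent, SE_diff = √(0.01405² + 0.01187²) = 0.01839.

0.0184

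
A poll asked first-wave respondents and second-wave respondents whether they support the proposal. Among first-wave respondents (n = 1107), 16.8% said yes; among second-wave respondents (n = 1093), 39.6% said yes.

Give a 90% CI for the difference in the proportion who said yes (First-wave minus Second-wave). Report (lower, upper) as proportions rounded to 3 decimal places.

(-0.259, -0.197)

SE₁ = √(p̂₁(1−p̂₁)/n₁) = √(0.1680·0.8320/1107) = 0.01124; SE₂ = √(0.3960·0.6040/1093) = 0.01479.
Independent samples: SE of the difference = √(SE₁² + SE₂²) = √(0.0001263376 + 0.0002187441) = 0.01858.
z* for 90% confidence is 1.645, so the margin of error is 1.645 × 0.01858 = 0.03056.
Point estimate p̂₁ − p̂₂ = 0.1680 − 0.3960 = -0.2280.
-0.2280 ± 0.03056 → (-0.259, -0.197).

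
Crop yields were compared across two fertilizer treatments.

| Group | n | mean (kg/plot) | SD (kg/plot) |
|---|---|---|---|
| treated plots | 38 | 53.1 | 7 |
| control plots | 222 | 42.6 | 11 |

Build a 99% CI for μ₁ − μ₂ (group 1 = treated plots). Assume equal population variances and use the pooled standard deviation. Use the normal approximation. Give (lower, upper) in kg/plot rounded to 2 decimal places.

s_p = √[((n₁−1)s₁² + (n₂−1)s₂²)/(n₁+n₂−2)] = √[(37·7² + 221·11²)/258] = 10.5202.
SE = 10.5202·√(1/38 + 1/222) = 1.8469.
With z* = 2.576, margin = 2.576 × 1.8469 = 4.7576.
x̄₁ − x̄₂ = 53.1 − 42.6 = 10.5000; interval 10.5000 ± 4.7576 = (5.74, 15.26).

(5.74, 15.26)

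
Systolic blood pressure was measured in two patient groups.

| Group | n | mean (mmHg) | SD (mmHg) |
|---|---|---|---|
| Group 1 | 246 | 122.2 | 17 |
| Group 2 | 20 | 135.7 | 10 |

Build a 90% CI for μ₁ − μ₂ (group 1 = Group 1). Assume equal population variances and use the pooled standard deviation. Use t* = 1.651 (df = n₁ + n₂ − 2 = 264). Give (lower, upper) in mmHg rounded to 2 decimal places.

(-19.87, -7.13)

s_p = √[((n₁−1)s₁² + (n₂−1)s₂²)/(n₁+n₂−2)] = √[(245·17² + 19·10²)/264] = 16.5951.
SE = 16.5951·√(1/246 + 1/20) = 3.8587.
With t* = 1.651, margin = 1.651 × 3.8587 = 6.3707.
x̄₁ − x̄₂ = 122.2 − 135.7 = -13.5000; interval -13.5000 ± 6.3707 = (-19.87, -7.13).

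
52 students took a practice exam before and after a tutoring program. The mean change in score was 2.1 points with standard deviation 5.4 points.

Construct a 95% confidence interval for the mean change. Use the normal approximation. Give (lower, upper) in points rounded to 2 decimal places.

Paired design: SE = s_d/√n = 5.4/√52 = 0.7488.
z* = 1.960; margin of error = 1.960 × 0.7488 = 1.4676.
2.1 ± 1.4676 → (0.63, 3.57).

(0.63, 3.57)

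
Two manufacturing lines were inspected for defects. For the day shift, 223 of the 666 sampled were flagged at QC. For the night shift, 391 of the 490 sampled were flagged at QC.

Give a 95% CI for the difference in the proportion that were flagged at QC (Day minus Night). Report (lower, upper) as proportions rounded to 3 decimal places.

(-0.514, -0.413)

First, p̂₁ = 223/666 = 0.3348; p̂₂ = 391/490 = 0.7980.
The two standard errors are √(0.3348×0.6652/666) = 0.01829 and √(0.7980×0.2020/490) = 0.01814.
Because the samples are independent, SE_diff = √(0.01829² + 0.01814²) = 0.02576.
Using z* = 1.960 for 95%, ME = 1.960 × 0.02576 = 0.05049.
p̂₁ − p̂₂ = -0.4632; interval -0.4632 ± 0.05049 gives (-0.514, -0.413).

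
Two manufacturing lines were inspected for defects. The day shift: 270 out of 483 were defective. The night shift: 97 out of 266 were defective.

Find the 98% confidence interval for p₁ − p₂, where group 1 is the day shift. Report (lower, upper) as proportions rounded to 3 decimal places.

p̂₁ = 270/483 = 0.5590 and p̂₂ = 97/266 = 0.3647.
SE₁ = √(p̂₁(1−p̂₁)/n₁) = √(0.5590·0.4410/483) = 0.02259; SE₂ = √(0.3647·0.6353/266) = 0.02951.
Independent samples: SE of the difference = √(SE₁² + SE₂²) = √(0.0005103081 + 0.0008708401) = 0.03716.
z* for 98% confidence is 2.326, so the margin of error is 2.326 × 0.03716 = 0.08643.
Point estimate p̂₁ − p̂₂ = 0.5590 − 0.3647 = 0.1943.
0.1943 ± 0.08643 → (0.108, 0.281).

(0.108, 0.281)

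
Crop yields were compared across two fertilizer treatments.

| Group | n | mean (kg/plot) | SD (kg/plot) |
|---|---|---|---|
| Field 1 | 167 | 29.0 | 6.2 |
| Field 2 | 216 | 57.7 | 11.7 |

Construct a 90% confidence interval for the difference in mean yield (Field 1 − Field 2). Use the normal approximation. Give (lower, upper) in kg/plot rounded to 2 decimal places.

(-30.23, -27.17)

SE₁ = s₁/√n₁ = 6.2/√167 = 0.4798; SE₂ = 11.7/√216 = 0.7961.
Independent samples, unequal variances: SE_diff = √(SE₁² + SE₂²) = √(0.23020804 + 0.63377521) = 0.9295.
z* = 1.645, so margin of error = 1.645 × 0.9295 = 1.5290.
Difference in means = 29.0 − 57.7 = -28.7000.
-28.7000 ± 1.5290 → (-30.23, -27.17).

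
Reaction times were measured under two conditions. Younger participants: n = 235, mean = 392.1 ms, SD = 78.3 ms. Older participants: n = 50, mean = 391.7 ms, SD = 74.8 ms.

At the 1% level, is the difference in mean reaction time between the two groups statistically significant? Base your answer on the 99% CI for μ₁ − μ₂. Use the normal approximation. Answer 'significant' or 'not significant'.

not significant

Per-group SEs: s₁/√n₁ = 78.3/√235 = 5.1077, s₂/√n₂ = 74.8/√50 = 10.5783.
Unpooled SE of the difference: √(26.08859929 + 111.90043089) = 11.7469.
Margin of error = z* · SE = 2.576 × 11.7469 = 30.2600.
x̄₁ − x̄₂ = 392.1 − 391.7 = 0.4000.
CI: 0.4000 ± 30.2600 = (-29.8600, 30.6600).
The interval (-29.8600, 30.6600) contains 0, so the difference is not significant.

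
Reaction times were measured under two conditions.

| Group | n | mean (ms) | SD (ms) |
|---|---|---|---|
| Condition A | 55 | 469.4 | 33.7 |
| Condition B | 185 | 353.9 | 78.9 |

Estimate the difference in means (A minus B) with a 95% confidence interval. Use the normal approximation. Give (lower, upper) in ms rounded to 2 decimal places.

SE₁ = s₁/√n₁ = 33.7/√55 = 4.5441; SE₂ = 78.9/√185 = 5.8008.
Independent samples, unequal variances: SE_diff = √(SE₁² + SE₂²) = √(20.64884481 + 33.64928064) = 7.3687.
z* = 1.960, so margin of error = 1.960 × 7.3687 = 14.4427.
Difference in means = 469.4 − 353.9 = 115.5000.
115.5000 ± 14.4427 → (101.06, 129.94).

(101.06, 129.94)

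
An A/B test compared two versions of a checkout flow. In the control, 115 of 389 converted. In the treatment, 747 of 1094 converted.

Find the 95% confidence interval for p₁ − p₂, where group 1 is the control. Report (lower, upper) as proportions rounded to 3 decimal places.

(-0.440, -0.334)

Sample proportions: 115/389 = 0.2956, 747/1094 = 0.6828.
Each SE is √(p̂(1−p̂)/n): √(0.2956·0.7044/389) = 0.02314 and √(0.6828·0.3172/1094) = 0.01407.
SE(p̂₁ − p̂₂) = √(SE₁² + SE₂²) = √(0.0005354596 + 0.0001979649) = 0.02708, since the two samples are independent.
At 95% confidence z* = 1.960; margin = 1.960 × 0.02708 = 0.05308.
The difference is 0.2956 − 0.6828 = -0.3872, so the interval is -0.3872 ± 0.05308 = (-0.440, -0.334).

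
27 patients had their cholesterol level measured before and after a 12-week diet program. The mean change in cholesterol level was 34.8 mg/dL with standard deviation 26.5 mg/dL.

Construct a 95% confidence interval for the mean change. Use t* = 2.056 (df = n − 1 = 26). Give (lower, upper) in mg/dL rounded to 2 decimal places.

(24.31, 45.29)

Paired design: SE = s_d/√n = 26.5/√27 = 5.0999.
t* = 2.056; margin of error = 2.056 × 5.0999 = 10.4854.
34.8 ± 10.4854 → (24.31, 45.29).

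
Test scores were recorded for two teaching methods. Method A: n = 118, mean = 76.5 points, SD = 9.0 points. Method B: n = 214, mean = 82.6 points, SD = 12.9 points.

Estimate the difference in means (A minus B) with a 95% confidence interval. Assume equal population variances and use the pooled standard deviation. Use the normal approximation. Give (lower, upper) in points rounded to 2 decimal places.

(-8.72, -3.48)

s_p = √[((n₁−1)s₁² + (n₂−1)s₂²)/(n₁+n₂−2)] = √[(117·9.0² + 213·12.9²)/330] = 11.6674.
SE = 11.6674·√(1/118 + 1/214) = 1.3378.
With z* = 1.960, margin = 1.960 × 1.3378 = 2.6221.
x̄₁ − x̄₂ = 76.5 − 82.6 = -6.1000; interval -6.1000 ± 2.6221 = (-8.72, -3.48).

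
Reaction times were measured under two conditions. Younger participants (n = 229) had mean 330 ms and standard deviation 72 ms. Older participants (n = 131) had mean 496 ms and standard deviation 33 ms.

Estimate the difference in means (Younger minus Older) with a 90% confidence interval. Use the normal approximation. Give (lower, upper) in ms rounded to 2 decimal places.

(-175.15, -156.85)

Standard errors of each mean: 72/√229 = 4.7579 and 33/√131 = 2.8832.
SE(x̄₁ − x̄₂) = √(4.7579² + 2.8832²) = 5.5633 for independent samples with unequal variances.
With z* = 1.645, the margin is 1.645 × 5.5633 = 9.1516.
x̄₁ − x̄₂ = 330 − 496 = -166.0000; the interval is -166.0000 ± 9.1516 = (-175.15, -156.85).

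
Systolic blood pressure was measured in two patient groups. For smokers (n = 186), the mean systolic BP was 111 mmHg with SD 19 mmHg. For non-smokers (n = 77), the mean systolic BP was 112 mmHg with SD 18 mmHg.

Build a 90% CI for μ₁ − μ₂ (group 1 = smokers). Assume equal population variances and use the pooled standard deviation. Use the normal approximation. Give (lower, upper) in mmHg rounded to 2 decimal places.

(-5.17, 3.17)

s_p = √[((n₁−1)s₁² + (n₂−1)s₂²)/(n₁+n₂−2)] = √[(185·19² + 76·18²)/261] = 18.7143.
SE = 18.7143·√(1/186 + 1/77) = 2.5360.
With z* = 1.645, margin = 1.645 × 2.5360 = 4.1717.
x̄₁ − x̄₂ = 111 − 112 = -1.0000; interval -1.0000 ± 4.1717 = (-5.17, 3.17).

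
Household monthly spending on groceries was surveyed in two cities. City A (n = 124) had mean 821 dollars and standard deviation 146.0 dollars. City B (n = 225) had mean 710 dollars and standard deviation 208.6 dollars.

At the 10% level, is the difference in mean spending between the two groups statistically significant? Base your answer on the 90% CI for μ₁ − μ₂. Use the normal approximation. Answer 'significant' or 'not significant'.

significant

Per-group SEs: s₁/√n₁ = 146.0/√124 = 13.1112, s₂/√n₂ = 208.6/√225 = 13.9067.
Unpooled SE of the difference: √(171.90356544 + 193.39630489) = 19.1128.
Margin of error = z* · SE = 1.645 × 19.1128 = 31.4406.
x̄₁ − x̄₂ = 821 − 710 = 111.0000.
CI: 111.0000 ± 31.4406 = (79.5594, 142.4406).
The interval (79.5594, 142.4406) does not contain 0, so the difference is significant.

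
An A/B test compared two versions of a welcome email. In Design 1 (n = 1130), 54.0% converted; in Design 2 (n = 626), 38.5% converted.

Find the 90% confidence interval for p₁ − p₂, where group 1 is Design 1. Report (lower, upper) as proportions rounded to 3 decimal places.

The two standard errors are √(0.5400×0.4600/1130) = 0.01483 and √(0.3850×0.6150/626) = 0.01945.
Because the samples are independent, SE_diff = √(0.01483² + 0.01945²) = 0.02446.
Using z* = 1.645 for 90%, ME = 1.645 × 0.02446 = 0.04024.
p̂₁ − p̂₂ = 0.1550; interval 0.1550 ± 0.04024 gives (0.115, 0.195).

(0.115, 0.195)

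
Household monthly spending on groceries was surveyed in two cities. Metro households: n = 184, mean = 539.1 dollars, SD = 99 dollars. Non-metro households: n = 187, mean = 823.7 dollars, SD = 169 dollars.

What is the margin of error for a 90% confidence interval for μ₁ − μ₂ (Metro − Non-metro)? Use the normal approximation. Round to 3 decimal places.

Per-group SEs: s₁/√n₁ = 99/√184 = 7.2984, s₂/√n₂ = 169/√187 = 12.3585.
Unpooled SE of the difference: √(53.26664256 + 152.73252225) = 14.3527.
Margin of error = z* · SE = 1.645 × 14.3527 = 23.6102.

23.610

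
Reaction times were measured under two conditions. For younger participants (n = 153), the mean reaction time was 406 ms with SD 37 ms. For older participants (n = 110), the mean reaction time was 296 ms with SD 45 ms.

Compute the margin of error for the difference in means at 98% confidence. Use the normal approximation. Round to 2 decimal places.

12.17

SE₁ = s₁/√n₁ = 37/√153 = 2.9913; SE₂ = 45/√110 = 4.2906.
Independent samples, unequal variances: SE_diff = √(SE₁² + SE₂²) = √(8.94787569 + 18.40924836) = 5.2304.
z* = 2.326, so margin of error = 2.326 × 5.2304 = 12.1659.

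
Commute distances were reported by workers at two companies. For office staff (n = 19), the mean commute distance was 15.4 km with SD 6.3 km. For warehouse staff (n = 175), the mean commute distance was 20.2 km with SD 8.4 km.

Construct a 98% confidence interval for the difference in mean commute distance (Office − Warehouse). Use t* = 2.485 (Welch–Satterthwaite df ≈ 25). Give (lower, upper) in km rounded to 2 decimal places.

Standard errors of each mean: 6.3/√19 = 1.4453 and 8.4/√175 = 0.6350.
SE(x̄₁ − x̄₂) = √(1.4453² + 0.6350²) = 1.5786 for independent samples with unequal variances.
With t* = 2.485, the margin is 2.485 × 1.5786 = 3.9228.
x̄₁ − x̄₂ = 15.4 − 20.2 = -4.8000; the interval is -4.8000 ± 3.9228 = (-8.72, -0.88).

(-8.72, -0.88)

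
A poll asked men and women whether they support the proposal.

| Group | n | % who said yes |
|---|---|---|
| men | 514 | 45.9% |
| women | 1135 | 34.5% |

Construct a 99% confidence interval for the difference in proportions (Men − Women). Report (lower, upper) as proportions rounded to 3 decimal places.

(0.047, 0.181)

The two standard errors are √(0.4590×0.5410/514) = 0.02198 and √(0.3450×0.6550/1135) = 0.01411.
Because the samples are independent, SE_diff = √(0.02198² + 0.01411²) = 0.02612.
Using z* = 2.576 for 99%, ME = 2.576 × 0.02612 = 0.06729.
p̂₁ − p̂₂ = 0.1140; interval 0.1140 ± 0.06729 gives (0.047, 0.181).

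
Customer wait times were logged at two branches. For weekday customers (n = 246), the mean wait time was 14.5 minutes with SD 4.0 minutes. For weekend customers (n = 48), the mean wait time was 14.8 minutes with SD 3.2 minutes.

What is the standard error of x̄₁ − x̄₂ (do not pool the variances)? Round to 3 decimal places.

0.528

Per-group SEs: s₁/√n₁ = 4.0/√246 = 0.2550, s₂/√n₂ = 3.2/√48 = 0.4619.
Unpooled SE of the difference: √(0.065025 + 0.21335161) = 0.5276.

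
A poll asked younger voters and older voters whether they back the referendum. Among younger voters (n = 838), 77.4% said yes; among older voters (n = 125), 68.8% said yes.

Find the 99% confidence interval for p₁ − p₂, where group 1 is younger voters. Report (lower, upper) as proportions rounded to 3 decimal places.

Each SE is √(p̂(1−p̂)/n): √(0.7740·0.2260/838) = 0.01445 and √(0.6880·0.3120/125) = 0.04144.
SE(p̂₁ − p̂₂) = √(SE₁² + SE₂²) = √(0.0002088025 + 0.0017172736) = 0.04389, since the two samples are independent.
At 99% confidence z* = 2.576; margin = 2.576 × 0.04389 = 0.11306.
The difference is 0.7740 − 0.6880 = 0.0860, so the interval is 0.0860 ± 0.11306 = (-0.027, 0.199).

(-0.027, 0.199)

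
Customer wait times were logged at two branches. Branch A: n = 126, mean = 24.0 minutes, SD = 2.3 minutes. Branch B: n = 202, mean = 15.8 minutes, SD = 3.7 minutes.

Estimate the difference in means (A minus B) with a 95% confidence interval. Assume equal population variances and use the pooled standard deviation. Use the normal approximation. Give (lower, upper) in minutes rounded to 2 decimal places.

s_p = √[((n₁−1)s₁² + (n₂−1)s₂²)/(n₁+n₂−2)] = √[(125·2.3² + 201·3.7²)/326] = 3.2356.
SE = 3.2356·√(1/126 + 1/202) = 0.3673.
With z* = 1.960, margin = 1.960 × 0.3673 = 0.7199.
x̄₁ − x̄₂ = 24.0 − 15.8 = 8.2000; interval 8.2000 ± 0.7199 = (7.48, 8.92).

(7.48, 8.92)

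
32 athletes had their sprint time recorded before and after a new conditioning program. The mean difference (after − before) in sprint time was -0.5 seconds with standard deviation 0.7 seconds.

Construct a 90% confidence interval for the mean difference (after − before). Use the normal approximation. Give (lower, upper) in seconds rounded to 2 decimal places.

This is a matched-pairs design, so SE = s_d/√n = 0.7/√32 = 0.1237.
Margin = 1.645 × 0.1237 = 0.2035; the interval is -0.5 ± 0.2035 = (-0.70, -0.30).

(-0.70, -0.30)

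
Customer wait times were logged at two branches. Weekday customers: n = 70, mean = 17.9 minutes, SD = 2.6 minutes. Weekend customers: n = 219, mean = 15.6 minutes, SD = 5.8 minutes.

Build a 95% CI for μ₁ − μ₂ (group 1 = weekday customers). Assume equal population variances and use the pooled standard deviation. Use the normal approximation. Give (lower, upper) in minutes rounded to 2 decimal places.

Pooled variance s_p² = [69·2.6² + 218·5.8²] / (70+219−2) = 27.1776, so s_p = 5.2132.
SE_diff = s_p·√(1/n₁ + 1/n₂) = 5.2132·√(1/70 + 1/219) = 0.7158.
z* = 1.960; margin = 1.960 × 0.7158 = 1.4030.
Difference = 17.9 − 15.6 = 2.3000.
2.3000 ± 1.4030 → (0.90, 3.70).

(0.90, 3.70)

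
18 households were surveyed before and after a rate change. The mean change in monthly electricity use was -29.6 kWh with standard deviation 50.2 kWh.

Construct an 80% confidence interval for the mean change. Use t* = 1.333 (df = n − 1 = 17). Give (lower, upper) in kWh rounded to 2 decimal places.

Paired design: SE = s_d/√n = 50.2/√18 = 11.8323.
t* = 1.333; margin of error = 1.333 × 11.8323 = 15.7725.
-29.6 ± 15.7725 → (-45.37, -13.83).

(-45.37, -13.83)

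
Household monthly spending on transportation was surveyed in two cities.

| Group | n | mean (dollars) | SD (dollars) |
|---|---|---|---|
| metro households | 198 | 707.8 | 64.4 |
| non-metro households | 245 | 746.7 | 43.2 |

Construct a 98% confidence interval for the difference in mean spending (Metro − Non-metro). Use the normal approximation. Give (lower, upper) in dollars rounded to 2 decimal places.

Per-group SEs: s₁/√n₁ = 64.4/√198 = 4.5767, s₂/√n₂ = 43.2/√245 = 2.7599.
Unpooled SE of the difference: √(20.94618289 + 7.61704801) = 5.3445.
Margin of error = z* · SE = 2.326 × 5.3445 = 12.4313.
x̄₁ − x̄₂ = 707.8 − 746.7 = -38.9000.
CI: -38.9000 ± 12.4313 = (-51.33, -26.47).

(-51.33, -26.47)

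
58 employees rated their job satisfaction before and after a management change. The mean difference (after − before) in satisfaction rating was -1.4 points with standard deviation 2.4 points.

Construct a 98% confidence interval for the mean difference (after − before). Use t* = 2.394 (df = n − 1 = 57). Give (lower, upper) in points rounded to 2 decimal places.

This is a matched-pairs design, so SE = s_d/√n = 2.4/√58 = 0.3151.
Margin = 2.394 × 0.3151 = 0.7543; the interval is -1.4 ± 0.7543 = (-2.15, -0.65).

(-2.15, -0.65)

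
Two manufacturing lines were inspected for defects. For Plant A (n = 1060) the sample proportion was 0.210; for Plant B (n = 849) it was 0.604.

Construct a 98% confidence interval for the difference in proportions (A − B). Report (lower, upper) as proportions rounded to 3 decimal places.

Each SE is √(p̂(1−p̂)/n): √(0.2100·0.7900/1060) = 0.01251 and √(0.6040·0.3960/849) = 0.01678.
SE(p̂₁ − p̂₂) = √(SE₁² + SE₂²) = √(0.0001565001 + 0.0002815684) = 0.02093, since the two samples are independent.
At 98% confidence z* = 2.326; margin = 2.326 × 0.02093 = 0.04868.
The difference is 0.2100 − 0.6040 = -0.3940, so the interval is -0.3940 ± 0.04868 = (-0.443, -0.345).

(-0.443, -0.345)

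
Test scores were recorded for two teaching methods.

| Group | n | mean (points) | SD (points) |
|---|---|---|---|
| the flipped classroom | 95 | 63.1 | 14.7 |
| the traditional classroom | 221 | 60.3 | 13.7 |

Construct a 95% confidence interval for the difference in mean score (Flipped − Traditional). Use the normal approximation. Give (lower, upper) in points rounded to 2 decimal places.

(-0.66, 6.26)

SE₁ = s₁/√n₁ = 14.7/√95 = 1.5082; SE₂ = 13.7/√221 = 0.9216.
Independent samples, unequal variances: SE_diff = √(SE₁² + SE₂²) = √(2.27466724 + 0.84934656) = 1.7675.
z* = 1.960, so margin of error = 1.960 × 1.7675 = 3.4643.
Difference in means = 63.1 − 60.3 = 2.8000.
2.8000 ± 3.4643 → (-0.66, 6.26).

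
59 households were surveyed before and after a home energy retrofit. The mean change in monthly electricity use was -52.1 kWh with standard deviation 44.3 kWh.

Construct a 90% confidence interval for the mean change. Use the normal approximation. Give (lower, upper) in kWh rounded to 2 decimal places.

Paired design: SE = s_d/√n = 44.3/√59 = 5.7674.
z* = 1.645; margin of error = 1.645 × 5.7674 = 9.4874.
-52.1 ± 9.4874 → (-61.59, -42.61).

(-61.59, -42.61)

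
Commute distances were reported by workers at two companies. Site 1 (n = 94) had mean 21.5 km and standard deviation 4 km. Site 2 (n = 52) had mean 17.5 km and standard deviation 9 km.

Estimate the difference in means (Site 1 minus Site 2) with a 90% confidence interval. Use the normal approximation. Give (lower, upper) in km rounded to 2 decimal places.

(1.84, 6.16)

Standard errors of each mean: 4/√94 = 0.4126 and 9/√52 = 1.2481.
SE(x̄₁ − x̄₂) = √(0.4126² + 1.2481²) = 1.3145 for independent samples with unequal variances.
With z* = 1.645, the margin is 1.645 × 1.3145 = 2.1624.
x̄₁ − x̄₂ = 21.5 − 17.5 = 4.0000; the interval is 4.0000 ± 2.1624 = (1.84, 6.16).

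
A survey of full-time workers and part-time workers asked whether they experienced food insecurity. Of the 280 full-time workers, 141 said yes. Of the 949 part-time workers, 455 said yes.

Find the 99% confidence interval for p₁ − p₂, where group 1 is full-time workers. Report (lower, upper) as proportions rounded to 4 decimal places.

p̂₁ = 141/280 = 0.5036 and p̂₂ = 455/949 = 0.4795.
SE₁ = √(p̂₁(1−p̂₁)/n₁) = √(0.5036·0.4964/280) = 0.02988; SE₂ = √(0.4795·0.5205/949) = 0.01622.
Independent samples: SE of the difference = √(SE₁² + SE₂²) = √(0.0008928144 + 0.0002630884) = 0.03400.
z* for 99% confidence is 2.576, so the margin of error is 2.576 × 0.03400 = 0.08758.
Point estimate p̂₁ − p̂₂ = 0.5036 − 0.4795 = 0.0241.
0.0241 ± 0.08758 → (-0.0635, 0.1117).

(-0.0635, 0.1117)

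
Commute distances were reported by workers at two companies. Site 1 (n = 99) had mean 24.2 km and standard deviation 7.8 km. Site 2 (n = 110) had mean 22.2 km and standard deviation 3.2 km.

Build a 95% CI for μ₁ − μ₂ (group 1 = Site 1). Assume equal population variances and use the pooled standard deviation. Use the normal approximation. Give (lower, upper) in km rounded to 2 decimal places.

s_p = √[((n₁−1)s₁² + (n₂−1)s₂²)/(n₁+n₂−2)] = √[(98·7.8² + 109·3.2²)/207] = 5.8477.
SE = 5.8477·√(1/99 + 1/110) = 0.8101.
With z* = 1.960, margin = 1.960 × 0.8101 = 1.5878.
x̄₁ − x̄₂ = 24.2 − 22.2 = 2.0000; interval 2.0000 ± 1.5878 = (0.41, 3.59).

(0.41, 3.59)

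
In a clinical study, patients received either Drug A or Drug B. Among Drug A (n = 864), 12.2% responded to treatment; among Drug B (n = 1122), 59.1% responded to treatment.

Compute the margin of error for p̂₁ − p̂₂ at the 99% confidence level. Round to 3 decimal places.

The two standard errors are √(0.1220×0.8780/864) = 0.01113 and √(0.5910×0.4090/1122) = 0.01468.
Because the samples are independent, SE_diff = √(0.01113² + 0.01468²) = 0.01842.
Using z* = 2.576 for 99%, ME = 2.576 × 0.01842 = 0.04745.

0.047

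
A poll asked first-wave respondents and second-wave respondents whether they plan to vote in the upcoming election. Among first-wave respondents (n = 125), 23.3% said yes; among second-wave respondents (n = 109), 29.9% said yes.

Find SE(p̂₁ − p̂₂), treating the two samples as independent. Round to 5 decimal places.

0.05790

The two standard errors are √(0.2330×0.7670/125) = 0.03781 and √(0.2990×0.7010/109) = 0.04385.
Because the samples are independent, SE_diff = √(0.03781² + 0.04385²) = 0.05790.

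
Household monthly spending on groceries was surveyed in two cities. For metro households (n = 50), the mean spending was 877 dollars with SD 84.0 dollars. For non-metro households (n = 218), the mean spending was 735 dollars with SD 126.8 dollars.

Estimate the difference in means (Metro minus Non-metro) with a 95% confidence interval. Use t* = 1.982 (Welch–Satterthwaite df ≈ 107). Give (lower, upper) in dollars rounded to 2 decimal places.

SE₁ = s₁/√n₁ = 84.0/√50 = 11.8794; SE₂ = 126.8/√218 = 8.5880.
Independent samples, unequal variances: SE_diff = √(SE₁² + SE₂²) = √(141.12014436 + 73.753744) = 14.6586.
t* = 1.982, so margin of error = 1.982 × 14.6586 = 29.0533.
Difference in means = 877 − 735 = 142.0000.
142.0000 ± 29.0533 → (112.95, 171.05).

(112.95, 171.05)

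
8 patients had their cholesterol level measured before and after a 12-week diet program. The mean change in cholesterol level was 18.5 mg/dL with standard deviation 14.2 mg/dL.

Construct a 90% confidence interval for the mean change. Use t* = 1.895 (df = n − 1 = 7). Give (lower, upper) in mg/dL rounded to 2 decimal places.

(8.99, 28.01)

This is a matched-pairs design, so SE = s_d/√n = 14.2/√8 = 5.0205.
Margin = 1.895 × 5.0205 = 9.5138; the interval is 18.5 ± 9.5138 = (8.99, 28.01).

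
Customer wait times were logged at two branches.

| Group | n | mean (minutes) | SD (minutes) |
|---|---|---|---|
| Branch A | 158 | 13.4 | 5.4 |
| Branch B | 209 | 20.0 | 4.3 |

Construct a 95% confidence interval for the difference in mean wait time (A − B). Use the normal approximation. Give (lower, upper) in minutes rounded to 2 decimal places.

Standard errors of each mean: 5.4/√158 = 0.4296 and 4.3/√209 = 0.2974.
SE(x̄₁ − x̄₂) = √(0.4296² + 0.2974²) = 0.5225 for independent samples with unequal variances.
With z* = 1.960, the margin is 1.960 × 0.5225 = 1.0241.
x̄₁ − x̄₂ = 13.4 − 20.0 = -6.6000; the interval is -6.6000 ± 1.0241 = (-7.62, -5.58).

(-7.62, -5.58)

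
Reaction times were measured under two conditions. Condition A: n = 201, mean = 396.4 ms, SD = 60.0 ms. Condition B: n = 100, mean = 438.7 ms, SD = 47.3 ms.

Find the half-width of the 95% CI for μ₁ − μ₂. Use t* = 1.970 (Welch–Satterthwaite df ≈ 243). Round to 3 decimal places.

12.503

SE₁ = s₁/√n₁ = 60.0/√201 = 4.2321; SE₂ = 47.3/√100 = 4.7300.
Independent samples, unequal variances: SE_diff = √(SE₁² + SE₂²) = √(17.91067041 + 22.3729) = 6.3469.
t* = 1.970, so margin of error = 1.970 × 6.3469 = 12.5034.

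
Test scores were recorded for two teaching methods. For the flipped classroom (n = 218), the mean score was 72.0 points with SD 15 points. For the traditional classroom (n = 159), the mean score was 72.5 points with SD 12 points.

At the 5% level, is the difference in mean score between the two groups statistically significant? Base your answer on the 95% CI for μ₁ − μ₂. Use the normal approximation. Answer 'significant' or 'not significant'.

not significant

Per-group SEs: s₁/√n₁ = 15/√218 = 1.0159, s₂/√n₂ = 12/√159 = 0.9517.
Unpooled SE of the difference: √(1.03205281 + 0.90573289) = 1.3920.
Margin of error = z* · SE = 1.960 × 1.3920 = 2.7283.
x̄₁ − x̄₂ = 72.0 − 72.5 = -0.5000.
CI: -0.5000 ± 2.7283 = (-3.2283, 2.2283).
The interval (-3.2283, 2.2283) contains 0, so the difference is not significant.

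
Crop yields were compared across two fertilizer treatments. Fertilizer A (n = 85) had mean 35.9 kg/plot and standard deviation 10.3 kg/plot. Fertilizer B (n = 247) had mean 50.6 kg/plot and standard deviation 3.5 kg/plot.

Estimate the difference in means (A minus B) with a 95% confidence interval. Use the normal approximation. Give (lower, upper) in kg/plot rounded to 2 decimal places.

SE₁ = s₁/√n₁ = 10.3/√85 = 1.1172; SE₂ = 3.5/√247 = 0.2227.
Independent samples, unequal variances: SE_diff = √(SE₁² + SE₂²) = √(1.24813584 + 0.04959529) = 1.1392.
z* = 1.960, so margin of error = 1.960 × 1.1392 = 2.2328.
Difference in means = 35.9 − 50.6 = -14.7000.
-14.7000 ± 2.2328 → (-16.93, -12.47).

(-16.93, -12.47)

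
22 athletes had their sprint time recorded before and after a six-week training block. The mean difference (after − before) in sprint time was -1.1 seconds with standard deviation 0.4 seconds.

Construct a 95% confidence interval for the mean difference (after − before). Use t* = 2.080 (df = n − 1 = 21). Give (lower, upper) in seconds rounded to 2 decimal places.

This is a matched-pairs design, so SE = s_d/√n = 0.4/√22 = 0.0853.
Margin = 2.080 × 0.0853 = 0.1774; the interval is -1.1 ± 0.1774 = (-1.28, -0.92).

(-1.28, -0.92)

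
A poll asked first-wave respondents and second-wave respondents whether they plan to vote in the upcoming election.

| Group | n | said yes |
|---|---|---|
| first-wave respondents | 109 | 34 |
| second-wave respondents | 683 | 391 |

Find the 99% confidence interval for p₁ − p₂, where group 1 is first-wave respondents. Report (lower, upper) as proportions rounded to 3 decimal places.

(-0.385, -0.136)

p̂₁ = 34/109 = 0.3119 and p̂₂ = 391/683 = 0.5725.
SE₁ = √(p̂₁(1−p̂₁)/n₁) = √(0.3119·0.6881/109) = 0.04437; SE₂ = √(0.5725·0.4275/683) = 0.01893.
Independent samples: SE of the difference = √(SE₁² + SE₂²) = √(0.0019686969 + 0.0003583449) = 0.04824.
z* for 99% confidence is 2.576, so the margin of error is 2.576 × 0.04824 = 0.12427.
Point estimate p̂₁ − p̂₂ = 0.3119 − 0.5725 = -0.2606.
-0.2606 ± 0.12427 → (-0.385, -0.136).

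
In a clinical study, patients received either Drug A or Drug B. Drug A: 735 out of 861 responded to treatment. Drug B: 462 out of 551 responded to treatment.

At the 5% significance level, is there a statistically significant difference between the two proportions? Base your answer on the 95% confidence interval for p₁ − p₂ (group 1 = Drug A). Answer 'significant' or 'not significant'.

First, p̂₁ = 735/861 = 0.8537; p̂₂ = 462/551 = 0.8385.
The two standard errors are √(0.8537×0.1463/861) = 0.01204 and √(0.8385×0.1615/551) = 0.01568.
Because the samples are independent, SE_diff = √(0.01204² + 0.01568²) = 0.01977.
Using z* = 1.960 for 95%, ME = 1.960 × 0.01977 = 0.03875.
p̂₁ − p̂₂ = 0.0152; interval 0.0152 ± 0.03875 gives (-0.02355, 0.05395).
The interval (-0.02355, 0.05395) contains 0, so the difference is not significant.

not significant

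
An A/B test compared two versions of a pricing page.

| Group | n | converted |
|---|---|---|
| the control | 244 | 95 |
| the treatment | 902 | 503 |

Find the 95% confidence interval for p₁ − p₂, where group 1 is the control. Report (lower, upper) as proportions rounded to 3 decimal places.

(-0.238, -0.099)

Sample proportions: 95/244 = 0.3893, 503/902 = 0.5576.
Each SE is √(p̂(1−p̂)/n): √(0.3893·0.6107/244) = 0.03121 and √(0.5576·0.4424/902) = 0.01654.
SE(p̂₁ − p̂₂) = √(SE₁² + SE₂²) = √(0.0009740641 + 0.0002735716) = 0.03532, since the two samples are independent.
At 95% confidence z* = 1.960; margin = 1.960 × 0.03532 = 0.06923.
The difference is 0.3893 − 0.5576 = -0.1683, so the interval is -0.1683 ± 0.06923 = (-0.238, -0.099).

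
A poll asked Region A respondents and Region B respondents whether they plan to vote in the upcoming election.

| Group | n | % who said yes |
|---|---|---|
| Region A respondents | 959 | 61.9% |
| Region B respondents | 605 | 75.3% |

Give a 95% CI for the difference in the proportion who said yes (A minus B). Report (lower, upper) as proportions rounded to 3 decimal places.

(-0.180, -0.088)

The two standard errors are √(0.6190×0.3810/959) = 0.01568 and √(0.7530×0.2470/605) = 0.01753.
Because the samples are independent, SE_diff = √(0.01568² + 0.01753²) = 0.02352.
Using z* = 1.960 for 95%, ME = 1.960 × 0.02352 = 0.04610.
p̂₁ − p̂₂ = -0.1340; interval -0.1340 ± 0.04610 gives (-0.180, -0.088).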